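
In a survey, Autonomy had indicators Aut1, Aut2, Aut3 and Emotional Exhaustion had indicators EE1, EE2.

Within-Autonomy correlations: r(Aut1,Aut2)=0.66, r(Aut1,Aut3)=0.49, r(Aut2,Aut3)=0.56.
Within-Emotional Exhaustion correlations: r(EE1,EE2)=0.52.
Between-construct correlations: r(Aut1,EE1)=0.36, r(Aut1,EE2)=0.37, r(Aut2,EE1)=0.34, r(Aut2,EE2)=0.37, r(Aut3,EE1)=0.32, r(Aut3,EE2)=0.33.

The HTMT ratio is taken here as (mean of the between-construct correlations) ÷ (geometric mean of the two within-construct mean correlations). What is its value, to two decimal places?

Mean heterotrait r = 2.09/6 = 0.3483.
Mean within-Aut = 1.71/3 = 0.5700; mean within-EE = 0.52/1 = 0.5200.
Geometric mean = √(0.5700 × 0.5200) = 0.5444.
HTMT = 0.3483 / 0.5444 = 0.64.

0.64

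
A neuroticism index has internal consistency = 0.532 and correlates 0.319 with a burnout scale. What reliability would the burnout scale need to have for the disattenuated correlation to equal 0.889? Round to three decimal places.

r_true = r_obs / √(r_xx · r_yy) ⇒ 0.889 = 0.319 / √(0.532 · r_yy).
√(0.532 · r_yy) = 0.319 / 0.889 = 0.3588; 0.532 · r_yy = 0.1287; r_yy = 0.1287 / 0.532 ≈ 0.242.

0.242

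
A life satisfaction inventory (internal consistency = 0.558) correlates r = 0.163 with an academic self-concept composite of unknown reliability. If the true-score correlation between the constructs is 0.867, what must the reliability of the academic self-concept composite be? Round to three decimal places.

0.063

r_true = r_obs / √(r_xx · r_yy) ⇒ 0.867 = 0.163 / √(0.558 · r_yy).
√(0.558 · r_yy) = 0.163 / 0.867 = 0.1880; 0.558 · r_yy = 0.0353; r_yy = 0.0353 / 0.558 ≈ 0.063.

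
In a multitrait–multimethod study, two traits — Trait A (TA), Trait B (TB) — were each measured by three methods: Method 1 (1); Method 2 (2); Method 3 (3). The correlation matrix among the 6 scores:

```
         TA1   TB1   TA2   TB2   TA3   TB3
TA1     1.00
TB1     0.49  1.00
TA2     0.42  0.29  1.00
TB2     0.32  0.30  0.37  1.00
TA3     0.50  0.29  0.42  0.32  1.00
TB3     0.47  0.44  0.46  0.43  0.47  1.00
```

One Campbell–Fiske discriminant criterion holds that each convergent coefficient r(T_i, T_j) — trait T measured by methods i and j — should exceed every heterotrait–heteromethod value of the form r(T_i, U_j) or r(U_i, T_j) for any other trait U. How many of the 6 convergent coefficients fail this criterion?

Checking each validity diagonal entry against its comparison values:
TA (methods 1·2): 0.42 vs {0.32, 0.29} → pass.
TA (methods 1·3): 0.50 vs {0.47, 0.29} → pass.
TA (methods 2·3): 0.42 vs {0.46, 0.32} → fail.
TB (methods 1·2): 0.30 vs {0.29, 0.32} → fail.
TB (methods 1·3): 0.44 vs {0.29, 0.47} → fail.
TB (methods 2·3): 0.43 vs {0.32, 0.46} → fail.
4 of 6 fail.

4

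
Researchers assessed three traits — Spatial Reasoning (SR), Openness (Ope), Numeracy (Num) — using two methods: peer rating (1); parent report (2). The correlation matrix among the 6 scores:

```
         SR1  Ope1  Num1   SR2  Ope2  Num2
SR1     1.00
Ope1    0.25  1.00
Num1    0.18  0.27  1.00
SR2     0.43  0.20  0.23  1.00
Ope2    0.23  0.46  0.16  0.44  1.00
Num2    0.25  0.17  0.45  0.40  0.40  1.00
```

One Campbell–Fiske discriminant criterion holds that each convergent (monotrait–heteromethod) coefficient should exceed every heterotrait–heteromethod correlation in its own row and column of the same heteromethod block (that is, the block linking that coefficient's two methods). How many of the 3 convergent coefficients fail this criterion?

Each convergent coefficient versus the relevant comparison correlations:
SR (methods 1·2): 0.43 vs {0.23, 0.20, 0.25, 0.23} → pass.
Ope (methods 1·2): 0.46 vs {0.20, 0.23, 0.17, 0.16} → pass.
Num (methods 1·2): 0.45 vs {0.23, 0.25, 0.16, 0.17} → pass.
0 of 3 fail.

0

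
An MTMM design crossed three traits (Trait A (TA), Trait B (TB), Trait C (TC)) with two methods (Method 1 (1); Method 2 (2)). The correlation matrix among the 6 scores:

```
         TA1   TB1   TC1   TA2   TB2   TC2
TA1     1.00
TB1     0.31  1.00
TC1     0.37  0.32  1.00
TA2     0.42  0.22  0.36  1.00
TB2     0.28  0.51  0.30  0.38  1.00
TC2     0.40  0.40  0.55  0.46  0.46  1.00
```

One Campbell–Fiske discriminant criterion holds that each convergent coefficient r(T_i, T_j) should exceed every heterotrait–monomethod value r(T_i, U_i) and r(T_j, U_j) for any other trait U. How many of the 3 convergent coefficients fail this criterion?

1

Each convergent coefficient versus the relevant comparison correlations:
TA (methods 1·2): 0.42 vs {0.31, 0.38, 0.37, 0.46} → fail.
TB (methods 1·2): 0.51 vs {0.31, 0.38, 0.32, 0.46} → pass.
TC (methods 1·2): 0.55 vs {0.37, 0.46, 0.32, 0.46} → pass.
1 of 3 fail.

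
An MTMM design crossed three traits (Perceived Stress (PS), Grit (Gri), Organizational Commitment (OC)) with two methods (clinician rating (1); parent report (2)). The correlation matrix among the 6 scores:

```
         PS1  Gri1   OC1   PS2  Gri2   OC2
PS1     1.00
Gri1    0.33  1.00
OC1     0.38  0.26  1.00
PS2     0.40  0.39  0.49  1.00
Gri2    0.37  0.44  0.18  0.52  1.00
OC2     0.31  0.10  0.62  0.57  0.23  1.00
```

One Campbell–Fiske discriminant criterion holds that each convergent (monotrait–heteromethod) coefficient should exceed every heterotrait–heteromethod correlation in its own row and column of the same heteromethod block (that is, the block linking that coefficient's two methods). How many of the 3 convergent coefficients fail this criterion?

1

Checking each validity diagonal entry against its comparison values:
PS (methods 1·2): 0.40 vs {0.37, 0.39, 0.31, 0.49} → fail.
Gri (methods 1·2): 0.44 vs {0.39, 0.37, 0.10, 0.18} → pass.
OC (methods 1·2): 0.62 vs {0.49, 0.31, 0.18, 0.10} → pass.
1 of 3 fail.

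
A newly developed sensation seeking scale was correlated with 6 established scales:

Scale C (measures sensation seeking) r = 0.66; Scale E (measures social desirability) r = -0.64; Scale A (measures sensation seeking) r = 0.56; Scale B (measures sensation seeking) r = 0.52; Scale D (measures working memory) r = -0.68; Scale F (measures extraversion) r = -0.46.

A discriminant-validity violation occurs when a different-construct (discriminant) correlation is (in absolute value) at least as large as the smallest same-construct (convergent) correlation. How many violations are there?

Convergent (same construct = sensation seeking): Scale C, Scale A, Scale B.
Smallest convergent = 0.52. Discriminant |r|: 0.64, 0.68, 0.46; count ≥ 0.52 → 2.

2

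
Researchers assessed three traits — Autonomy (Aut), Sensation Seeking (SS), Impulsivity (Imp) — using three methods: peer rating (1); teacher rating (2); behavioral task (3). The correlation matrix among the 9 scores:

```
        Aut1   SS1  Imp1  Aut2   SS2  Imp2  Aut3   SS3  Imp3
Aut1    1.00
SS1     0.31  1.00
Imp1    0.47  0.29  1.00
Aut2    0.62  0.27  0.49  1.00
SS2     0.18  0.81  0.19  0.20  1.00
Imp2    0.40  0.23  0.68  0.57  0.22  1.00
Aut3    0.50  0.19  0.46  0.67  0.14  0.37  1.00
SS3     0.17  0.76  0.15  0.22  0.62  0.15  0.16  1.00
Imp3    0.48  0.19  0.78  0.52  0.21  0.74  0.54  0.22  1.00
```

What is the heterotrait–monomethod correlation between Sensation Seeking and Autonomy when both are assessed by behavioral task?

0.16

Different traits, same method: r(SS3, Aut3) = 0.16.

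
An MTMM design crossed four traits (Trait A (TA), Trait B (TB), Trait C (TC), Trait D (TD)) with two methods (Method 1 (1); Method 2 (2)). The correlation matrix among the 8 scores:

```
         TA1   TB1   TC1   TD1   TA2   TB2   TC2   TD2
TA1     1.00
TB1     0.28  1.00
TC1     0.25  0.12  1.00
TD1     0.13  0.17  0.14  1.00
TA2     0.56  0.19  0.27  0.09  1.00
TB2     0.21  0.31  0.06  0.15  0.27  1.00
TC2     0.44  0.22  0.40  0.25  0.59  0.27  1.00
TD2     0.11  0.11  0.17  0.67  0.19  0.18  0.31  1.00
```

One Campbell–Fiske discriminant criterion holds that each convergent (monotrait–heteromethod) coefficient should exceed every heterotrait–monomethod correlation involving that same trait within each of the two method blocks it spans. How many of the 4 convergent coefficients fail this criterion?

Checking each validity diagonal entry against its comparison values:
TA (methods 1·2): 0.56 vs {0.28, 0.27, 0.25, 0.59, 0.13, 0.19} → fail.
TB (methods 1·2): 0.31 vs {0.28, 0.27, 0.12, 0.27, 0.17, 0.18} → pass.
TC (methods 1·2): 0.40 vs {0.25, 0.59, 0.12, 0.27, 0.14, 0.31} → fail.
TD (methods 1·2): 0.67 vs {0.13, 0.19, 0.17, 0.18, 0.14, 0.31} → pass.
2 of 4 fail.

2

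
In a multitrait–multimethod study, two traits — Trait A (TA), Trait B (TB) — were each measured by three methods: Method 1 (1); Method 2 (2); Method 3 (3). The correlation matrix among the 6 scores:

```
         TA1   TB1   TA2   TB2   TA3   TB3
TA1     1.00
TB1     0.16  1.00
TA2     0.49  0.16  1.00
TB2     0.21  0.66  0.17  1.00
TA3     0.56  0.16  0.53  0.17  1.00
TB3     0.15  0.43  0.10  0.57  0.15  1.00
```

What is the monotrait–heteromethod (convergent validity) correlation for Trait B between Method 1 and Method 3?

0.43

Same trait (TB), different methods: r(TB1, TB3) = 0.43.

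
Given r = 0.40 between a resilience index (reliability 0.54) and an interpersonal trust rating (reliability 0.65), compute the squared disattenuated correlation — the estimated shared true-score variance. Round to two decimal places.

Disattenuated r = 0.40 / √(0.54 × 0.65) = 0.40 / 0.5925 = 0.6751.
Shared true-score variance = 0.6751² = 0.4558 ≈ 0.46.

0.46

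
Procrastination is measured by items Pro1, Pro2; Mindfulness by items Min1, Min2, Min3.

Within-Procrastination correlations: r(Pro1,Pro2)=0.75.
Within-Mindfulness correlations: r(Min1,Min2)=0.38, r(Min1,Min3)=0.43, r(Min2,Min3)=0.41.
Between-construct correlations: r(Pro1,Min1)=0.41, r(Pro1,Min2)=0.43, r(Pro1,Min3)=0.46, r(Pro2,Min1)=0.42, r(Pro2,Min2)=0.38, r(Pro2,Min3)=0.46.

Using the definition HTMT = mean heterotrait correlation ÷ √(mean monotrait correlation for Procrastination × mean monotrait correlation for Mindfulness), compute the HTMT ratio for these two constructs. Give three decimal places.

Mean between = 2.56/6 = 0.4267.
Mean within-Pro = 0.75/1 = 0.7500; mean within-Min = 1.22/3 = 0.4067.
Geometric mean = √(0.7500 × 0.4067) = 0.5523.
HTMT = 0.4267 / 0.5523 = 0.773.

0.773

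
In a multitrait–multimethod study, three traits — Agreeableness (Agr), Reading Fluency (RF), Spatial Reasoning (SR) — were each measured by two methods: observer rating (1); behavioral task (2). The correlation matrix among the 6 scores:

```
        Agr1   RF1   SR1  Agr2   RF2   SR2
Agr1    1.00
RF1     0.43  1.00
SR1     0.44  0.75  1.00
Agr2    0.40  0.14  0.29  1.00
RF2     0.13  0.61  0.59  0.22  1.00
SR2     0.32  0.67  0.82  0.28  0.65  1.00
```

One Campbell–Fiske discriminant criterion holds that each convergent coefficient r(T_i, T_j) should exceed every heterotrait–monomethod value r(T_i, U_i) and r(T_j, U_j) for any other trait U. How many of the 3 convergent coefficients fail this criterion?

Each convergent coefficient versus the relevant comparison correlations:
Agr (methods 1·2): 0.40 vs {0.43, 0.22, 0.44, 0.28} → fail.
RF (methods 1·2): 0.61 vs {0.43, 0.22, 0.75, 0.65} → fail.
SR (methods 1·2): 0.82 vs {0.44, 0.28, 0.75, 0.65} → pass.
2 of 3 fail.

2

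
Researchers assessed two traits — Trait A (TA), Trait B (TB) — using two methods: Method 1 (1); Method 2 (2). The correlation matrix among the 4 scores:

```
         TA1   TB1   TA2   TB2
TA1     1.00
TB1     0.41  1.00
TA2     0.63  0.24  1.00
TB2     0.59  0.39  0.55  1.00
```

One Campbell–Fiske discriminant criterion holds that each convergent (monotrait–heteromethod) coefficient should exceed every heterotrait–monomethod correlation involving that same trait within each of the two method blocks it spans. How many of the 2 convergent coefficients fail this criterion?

1

Convergent coefficients and their comparison sets:
TA (methods 1·2): 0.63 vs {0.41, 0.55} → pass.
TB (methods 1·2): 0.39 vs {0.41, 0.55} → fail.
1 of 2 fail.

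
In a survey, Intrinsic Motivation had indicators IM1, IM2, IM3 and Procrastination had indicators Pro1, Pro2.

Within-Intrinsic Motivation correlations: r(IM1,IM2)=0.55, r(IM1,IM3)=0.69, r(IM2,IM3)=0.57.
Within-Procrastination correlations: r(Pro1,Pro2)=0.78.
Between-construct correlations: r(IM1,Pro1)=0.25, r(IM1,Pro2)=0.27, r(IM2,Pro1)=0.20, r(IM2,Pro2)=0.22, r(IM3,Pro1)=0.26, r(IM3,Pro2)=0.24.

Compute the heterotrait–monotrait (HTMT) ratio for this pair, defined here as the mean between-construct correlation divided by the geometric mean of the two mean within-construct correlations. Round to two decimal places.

Mean heterotrait r = 1.44/6 = 0.2400.
Mean within-IM = 1.81/3 = 0.6033; mean within-Pro = 0.78/1 = 0.7800.
Geometric mean = √(0.6033 × 0.7800) = 0.6860.
HTMT = 0.2400 / 0.6860 = 0.35.

0.35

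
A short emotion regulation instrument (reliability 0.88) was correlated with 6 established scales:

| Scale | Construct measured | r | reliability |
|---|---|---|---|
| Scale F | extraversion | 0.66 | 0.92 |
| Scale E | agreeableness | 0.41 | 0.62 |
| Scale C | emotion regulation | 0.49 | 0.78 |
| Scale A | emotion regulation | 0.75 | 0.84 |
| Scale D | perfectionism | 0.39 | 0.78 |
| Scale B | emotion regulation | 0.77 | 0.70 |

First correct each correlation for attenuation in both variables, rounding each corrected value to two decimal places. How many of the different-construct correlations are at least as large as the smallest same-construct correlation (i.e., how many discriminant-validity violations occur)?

Disattenuated r (r / √(r_scale · r_new)):
  Scale F (disc): 0.66 / √(0.92·0.88) = 0.73
  Scale E (disc): 0.41 / √(0.62·0.88) = 0.56
  Scale C (conv): 0.49 / √(0.78·0.88) = 0.59
  Scale A (conv): 0.75 / √(0.84·0.88) = 0.87
  Scale D (disc): 0.39 / √(0.78·0.88) = 0.47
  Scale B (conv): 0.77 / √(0.70·0.88) = 0.98
Smallest convergent = 0.59. Discriminant values: 0.73, 0.56, 0.47; count ≥ 0.59 → 1.

1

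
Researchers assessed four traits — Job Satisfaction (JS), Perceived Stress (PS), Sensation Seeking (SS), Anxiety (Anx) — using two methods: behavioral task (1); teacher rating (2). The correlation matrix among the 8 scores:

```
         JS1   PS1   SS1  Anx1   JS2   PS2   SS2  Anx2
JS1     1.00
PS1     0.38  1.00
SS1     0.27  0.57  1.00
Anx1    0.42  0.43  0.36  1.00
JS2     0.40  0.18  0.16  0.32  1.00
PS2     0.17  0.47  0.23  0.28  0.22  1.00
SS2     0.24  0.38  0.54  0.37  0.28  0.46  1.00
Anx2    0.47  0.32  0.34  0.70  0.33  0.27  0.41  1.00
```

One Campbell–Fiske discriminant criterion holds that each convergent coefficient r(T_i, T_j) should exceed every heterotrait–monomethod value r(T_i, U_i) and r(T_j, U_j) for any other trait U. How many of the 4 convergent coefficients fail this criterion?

Checking each validity diagonal entry against its comparison values:
JS (methods 1·2): 0.40 vs {0.38, 0.22, 0.27, 0.28, 0.42, 0.33} → fail.
PS (methods 1·2): 0.47 vs {0.38, 0.22, 0.57, 0.46, 0.43, 0.27} → fail.
SS (methods 1·2): 0.54 vs {0.27, 0.28, 0.57, 0.46, 0.36, 0.41} → fail.
Anx (methods 1·2): 0.70 vs {0.42, 0.33, 0.43, 0.27, 0.36, 0.41} → pass.
3 of 4 fail.

3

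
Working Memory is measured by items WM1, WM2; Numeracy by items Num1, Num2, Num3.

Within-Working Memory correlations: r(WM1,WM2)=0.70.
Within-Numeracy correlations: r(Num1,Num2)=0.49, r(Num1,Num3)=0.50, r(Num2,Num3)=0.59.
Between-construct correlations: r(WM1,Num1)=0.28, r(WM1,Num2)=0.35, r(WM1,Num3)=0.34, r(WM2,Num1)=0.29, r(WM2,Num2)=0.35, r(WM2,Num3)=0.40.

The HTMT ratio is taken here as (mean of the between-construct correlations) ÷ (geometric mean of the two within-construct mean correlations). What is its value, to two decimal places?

0.55

Mean between = 2.01/6 = 0.3350.
Mean within-WM = 0.70/1 = 0.7000; mean within-Num = 1.58/3 = 0.5267.
Geometric mean = √(0.7000 × 0.5267) = 0.6072.
HTMT = 0.3350 / 0.6072 = 0.55.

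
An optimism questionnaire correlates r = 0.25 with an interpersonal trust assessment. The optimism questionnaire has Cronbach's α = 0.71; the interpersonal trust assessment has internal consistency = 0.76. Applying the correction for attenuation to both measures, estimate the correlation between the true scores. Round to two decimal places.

r_true = r_obs / √(r_xx · r_yy) = 0.25 / √(0.71 × 0.76) = 0.25 / √0.5396 = 0.25 / 0.7346 ≈ 0.34.

0.34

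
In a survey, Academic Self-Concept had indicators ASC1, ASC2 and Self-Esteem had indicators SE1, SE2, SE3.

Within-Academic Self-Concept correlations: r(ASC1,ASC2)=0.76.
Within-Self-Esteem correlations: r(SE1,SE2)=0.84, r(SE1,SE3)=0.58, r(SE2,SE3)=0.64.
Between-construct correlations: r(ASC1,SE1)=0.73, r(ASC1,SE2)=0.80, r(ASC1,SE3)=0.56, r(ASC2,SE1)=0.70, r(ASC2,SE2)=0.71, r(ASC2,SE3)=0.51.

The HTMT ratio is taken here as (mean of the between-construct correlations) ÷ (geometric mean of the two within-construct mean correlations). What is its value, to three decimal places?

0.925

Mean heterotrait r = 4.01/6 = 0.6683.
Mean within-ASC = 0.76/1 = 0.7600; mean within-SE = 2.06/3 = 0.6867.
Geometric mean = √(0.7600 × 0.6867) = 0.7224.
HTMT = 0.6683 / 0.7224 = 0.925.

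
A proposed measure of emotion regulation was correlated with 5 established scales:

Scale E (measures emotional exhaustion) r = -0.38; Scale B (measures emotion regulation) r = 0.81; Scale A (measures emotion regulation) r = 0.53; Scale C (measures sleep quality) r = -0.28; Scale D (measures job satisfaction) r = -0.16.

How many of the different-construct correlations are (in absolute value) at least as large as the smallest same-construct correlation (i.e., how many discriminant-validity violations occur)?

0

Convergent (same construct = emotion regulation): Scale B, Scale A.
Smallest convergent = 0.53. Discriminant |r|: 0.38, 0.28, 0.16; count ≥ 0.53 → 0.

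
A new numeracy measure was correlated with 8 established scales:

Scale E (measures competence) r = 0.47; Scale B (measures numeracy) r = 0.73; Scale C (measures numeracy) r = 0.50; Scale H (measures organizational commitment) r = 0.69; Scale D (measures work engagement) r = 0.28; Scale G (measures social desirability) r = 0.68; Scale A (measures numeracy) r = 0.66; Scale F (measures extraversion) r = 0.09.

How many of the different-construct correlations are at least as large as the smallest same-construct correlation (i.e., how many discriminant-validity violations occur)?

Convergent (same construct = numeracy): Scale B, Scale C, Scale A.
Smallest convergent = 0.50. Discriminant values: 0.47, 0.69, 0.28, 0.68, 0.09; count ≥ 0.50 → 2.

2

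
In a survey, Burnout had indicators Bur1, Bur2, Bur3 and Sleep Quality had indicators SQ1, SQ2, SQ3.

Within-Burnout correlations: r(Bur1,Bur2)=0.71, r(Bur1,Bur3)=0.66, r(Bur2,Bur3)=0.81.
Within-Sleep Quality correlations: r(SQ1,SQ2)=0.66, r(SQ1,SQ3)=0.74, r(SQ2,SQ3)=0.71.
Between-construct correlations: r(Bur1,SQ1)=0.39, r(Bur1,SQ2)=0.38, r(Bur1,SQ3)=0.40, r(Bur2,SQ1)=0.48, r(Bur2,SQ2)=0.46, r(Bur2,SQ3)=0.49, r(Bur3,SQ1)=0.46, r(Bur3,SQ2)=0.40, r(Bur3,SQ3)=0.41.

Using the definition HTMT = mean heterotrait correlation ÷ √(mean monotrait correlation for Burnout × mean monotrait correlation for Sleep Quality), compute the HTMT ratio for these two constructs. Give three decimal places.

0.601

Between-construct mean = 3.87/9 = 0.4300.
Mean within-Bur = 2.18/3 = 0.7267; mean within-SQ = 2.11/3 = 0.7033.
Geometric mean = √(0.7267 × 0.7033) = 0.7149.
HTMT = 0.4300 / 0.7149 = 0.601.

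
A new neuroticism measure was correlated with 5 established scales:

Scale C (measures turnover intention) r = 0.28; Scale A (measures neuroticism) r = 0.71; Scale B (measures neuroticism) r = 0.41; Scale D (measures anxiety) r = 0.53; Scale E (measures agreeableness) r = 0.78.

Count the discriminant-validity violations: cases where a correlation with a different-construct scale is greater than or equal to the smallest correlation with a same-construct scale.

2

Convergent (same construct = neuroticism): Scale A, Scale B.
Smallest convergent = 0.41. Discriminant values: 0.28, 0.53, 0.78; count ≥ 0.41 → 2.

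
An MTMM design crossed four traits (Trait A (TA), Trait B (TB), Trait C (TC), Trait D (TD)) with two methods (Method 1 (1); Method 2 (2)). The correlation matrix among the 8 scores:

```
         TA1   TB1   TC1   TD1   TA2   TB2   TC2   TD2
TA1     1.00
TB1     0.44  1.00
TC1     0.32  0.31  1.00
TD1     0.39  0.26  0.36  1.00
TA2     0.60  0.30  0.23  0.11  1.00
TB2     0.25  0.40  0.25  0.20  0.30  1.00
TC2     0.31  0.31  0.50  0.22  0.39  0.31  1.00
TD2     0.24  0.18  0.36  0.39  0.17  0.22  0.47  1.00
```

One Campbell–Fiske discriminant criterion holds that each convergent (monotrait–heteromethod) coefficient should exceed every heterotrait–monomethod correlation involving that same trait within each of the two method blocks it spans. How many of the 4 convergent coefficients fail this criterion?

2

Convergent coefficients and their comparison sets:
TA (methods 1·2): 0.60 vs {0.44, 0.30, 0.32, 0.39, 0.39, 0.17} → pass.
TB (methods 1·2): 0.40 vs {0.44, 0.30, 0.31, 0.31, 0.26, 0.22} → fail.
TC (methods 1·2): 0.50 vs {0.32, 0.39, 0.31, 0.31, 0.36, 0.47} → pass.
TD (methods 1·2): 0.39 vs {0.39, 0.17, 0.26, 0.22, 0.36, 0.47} → fail.
2 of 4 fail.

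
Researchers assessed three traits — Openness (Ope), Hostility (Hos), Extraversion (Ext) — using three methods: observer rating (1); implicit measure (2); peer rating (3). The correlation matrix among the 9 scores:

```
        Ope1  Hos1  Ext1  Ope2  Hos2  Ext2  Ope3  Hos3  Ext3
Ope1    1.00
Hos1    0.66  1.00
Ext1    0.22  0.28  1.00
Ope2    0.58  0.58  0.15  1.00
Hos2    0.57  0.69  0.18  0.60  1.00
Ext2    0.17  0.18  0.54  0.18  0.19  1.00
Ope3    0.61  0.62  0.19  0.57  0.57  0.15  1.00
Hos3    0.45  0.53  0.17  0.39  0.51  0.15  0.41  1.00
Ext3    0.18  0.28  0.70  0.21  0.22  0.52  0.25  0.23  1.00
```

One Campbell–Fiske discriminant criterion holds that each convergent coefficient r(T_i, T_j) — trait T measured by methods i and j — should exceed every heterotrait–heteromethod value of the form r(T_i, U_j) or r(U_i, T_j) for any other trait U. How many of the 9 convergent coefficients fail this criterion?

5

Convergent coefficients and their comparison sets:
Ope (methods 1·2): 0.58 vs {0.57, 0.58, 0.17, 0.15} → fail.
Ope (methods 1·3): 0.61 vs {0.45, 0.62, 0.18, 0.19} → fail.
Ope (methods 2·3): 0.57 vs {0.39, 0.57, 0.21, 0.15} → fail.
Hos (methods 1·2): 0.69 vs {0.58, 0.57, 0.18, 0.18} → pass.
Hos (methods 1·3): 0.53 vs {0.62, 0.45, 0.28, 0.17} → fail.
Hos (methods 2·3): 0.51 vs {0.57, 0.39, 0.22, 0.15} → fail.
Ext (methods 1·2): 0.54 vs {0.15, 0.17, 0.18, 0.18} → pass.
Ext (methods 1·3): 0.70 vs {0.19, 0.18, 0.17, 0.28} → pass.
Ext (methods 2·3): 0.52 vs {0.15, 0.21, 0.15, 0.22} → pass.
5 of 9 fail.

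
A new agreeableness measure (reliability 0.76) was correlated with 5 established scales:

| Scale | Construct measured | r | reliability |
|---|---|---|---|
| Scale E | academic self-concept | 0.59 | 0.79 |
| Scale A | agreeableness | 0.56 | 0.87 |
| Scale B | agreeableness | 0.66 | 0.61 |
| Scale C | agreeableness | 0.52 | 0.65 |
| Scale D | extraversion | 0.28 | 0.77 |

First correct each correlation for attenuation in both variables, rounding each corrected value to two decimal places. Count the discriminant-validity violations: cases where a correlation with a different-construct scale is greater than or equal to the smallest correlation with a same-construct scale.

Disattenuated r (r / √(r_scale · r_new)):
  Scale E (disc): 0.59 / √(0.79·0.76) = 0.76
  Scale A (conv): 0.56 / √(0.87·0.76) = 0.69
  Scale B (conv): 0.66 / √(0.61·0.76) = 0.97
  Scale C (conv): 0.52 / √(0.65·0.76) = 0.74
  Scale D (disc): 0.28 / √(0.77·0.76) = 0.37
Smallest convergent = 0.69. Discriminant values: 0.76, 0.37; count ≥ 0.69 → 1.

1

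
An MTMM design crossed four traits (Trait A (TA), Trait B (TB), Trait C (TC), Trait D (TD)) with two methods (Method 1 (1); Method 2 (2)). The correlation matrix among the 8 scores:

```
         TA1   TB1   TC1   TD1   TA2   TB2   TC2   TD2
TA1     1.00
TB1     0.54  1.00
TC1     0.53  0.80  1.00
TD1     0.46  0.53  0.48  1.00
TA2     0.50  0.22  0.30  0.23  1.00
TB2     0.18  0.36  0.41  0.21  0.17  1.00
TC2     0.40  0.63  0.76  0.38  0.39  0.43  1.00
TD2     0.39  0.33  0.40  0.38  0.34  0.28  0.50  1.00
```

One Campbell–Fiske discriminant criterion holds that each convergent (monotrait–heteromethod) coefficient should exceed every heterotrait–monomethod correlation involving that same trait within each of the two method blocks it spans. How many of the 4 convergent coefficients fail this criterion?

4

Checking each validity diagonal entry against its comparison values:
TA (methods 1·2): 0.50 vs {0.54, 0.17, 0.53, 0.39, 0.46, 0.34} → fail.
TB (methods 1·2): 0.36 vs {0.54, 0.17, 0.80, 0.43, 0.53, 0.28} → fail.
TC (methods 1·2): 0.76 vs {0.53, 0.39, 0.80, 0.43, 0.48, 0.50} → fail.
TD (methods 1·2): 0.38 vs {0.46, 0.34, 0.53, 0.28, 0.48, 0.50} → fail.
4 of 4 fail.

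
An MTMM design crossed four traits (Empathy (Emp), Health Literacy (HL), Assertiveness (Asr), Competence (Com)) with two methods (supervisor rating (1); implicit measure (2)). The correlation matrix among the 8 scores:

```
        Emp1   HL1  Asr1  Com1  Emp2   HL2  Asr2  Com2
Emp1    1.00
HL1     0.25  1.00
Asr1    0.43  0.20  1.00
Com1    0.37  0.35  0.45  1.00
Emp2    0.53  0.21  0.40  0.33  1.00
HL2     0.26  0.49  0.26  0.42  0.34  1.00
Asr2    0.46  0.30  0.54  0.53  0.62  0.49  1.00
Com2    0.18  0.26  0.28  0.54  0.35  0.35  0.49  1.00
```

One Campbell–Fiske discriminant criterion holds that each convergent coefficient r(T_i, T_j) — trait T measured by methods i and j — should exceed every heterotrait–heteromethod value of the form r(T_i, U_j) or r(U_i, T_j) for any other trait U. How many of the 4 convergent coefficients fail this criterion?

Convergent coefficients and their comparison sets:
Emp (methods 1·2): 0.53 vs {0.26, 0.21, 0.46, 0.40, 0.18, 0.33} → pass.
HL (methods 1·2): 0.49 vs {0.21, 0.26, 0.30, 0.26, 0.26, 0.42} → pass.
Asr (methods 1·2): 0.54 vs {0.40, 0.46, 0.26, 0.30, 0.28, 0.53} → pass.
Com (methods 1·2): 0.54 vs {0.33, 0.18, 0.42, 0.26, 0.53, 0.28} → pass.
0 of 4 fail.

0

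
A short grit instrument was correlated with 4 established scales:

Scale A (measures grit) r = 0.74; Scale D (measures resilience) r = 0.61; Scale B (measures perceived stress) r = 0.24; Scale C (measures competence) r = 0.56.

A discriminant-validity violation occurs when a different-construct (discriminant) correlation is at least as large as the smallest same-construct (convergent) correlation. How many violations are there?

0

Convergent (same construct = grit): Scale A.
Smallest convergent = 0.74. Discriminant values: 0.61, 0.24, 0.56; count ≥ 0.74 → 0.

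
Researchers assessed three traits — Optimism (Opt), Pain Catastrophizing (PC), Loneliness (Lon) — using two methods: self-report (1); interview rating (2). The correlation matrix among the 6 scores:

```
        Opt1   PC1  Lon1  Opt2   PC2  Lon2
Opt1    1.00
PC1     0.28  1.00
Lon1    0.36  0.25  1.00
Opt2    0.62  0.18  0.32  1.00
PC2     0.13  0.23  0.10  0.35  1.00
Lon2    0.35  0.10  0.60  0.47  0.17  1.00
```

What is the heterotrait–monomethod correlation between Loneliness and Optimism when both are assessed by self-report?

Different traits, same method: r(Lon1, Opt1) = 0.36.

0.36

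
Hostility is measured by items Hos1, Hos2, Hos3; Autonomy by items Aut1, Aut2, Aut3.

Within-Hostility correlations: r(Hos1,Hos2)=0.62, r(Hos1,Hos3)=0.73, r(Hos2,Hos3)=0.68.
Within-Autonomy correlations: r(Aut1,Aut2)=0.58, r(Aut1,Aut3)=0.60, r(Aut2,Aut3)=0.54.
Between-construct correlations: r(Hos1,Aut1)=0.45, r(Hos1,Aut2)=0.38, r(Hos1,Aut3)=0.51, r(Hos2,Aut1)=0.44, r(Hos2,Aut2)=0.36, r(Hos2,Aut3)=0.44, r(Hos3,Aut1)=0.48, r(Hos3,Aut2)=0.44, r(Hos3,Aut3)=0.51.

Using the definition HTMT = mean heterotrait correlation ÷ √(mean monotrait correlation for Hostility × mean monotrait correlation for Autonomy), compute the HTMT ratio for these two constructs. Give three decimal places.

Mean heterotrait r = 4.01/9 = 0.4456.
Mean within-Hos = 2.03/3 = 0.6767; mean within-Aut = 1.72/3 = 0.5733.
Geometric mean = √(0.6767 × 0.5733) = 0.6229.
HTMT = 0.4456 / 0.6229 = 0.715.

0.715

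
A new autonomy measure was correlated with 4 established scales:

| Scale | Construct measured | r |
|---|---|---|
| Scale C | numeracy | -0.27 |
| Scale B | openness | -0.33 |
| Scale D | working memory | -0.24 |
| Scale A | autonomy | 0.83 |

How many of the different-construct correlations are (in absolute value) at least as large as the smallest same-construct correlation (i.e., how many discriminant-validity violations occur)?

Convergent (same construct = autonomy): Scale A.
Smallest convergent = 0.83. Discriminant |r|: 0.27, 0.33, 0.24; count ≥ 0.83 → 0.

0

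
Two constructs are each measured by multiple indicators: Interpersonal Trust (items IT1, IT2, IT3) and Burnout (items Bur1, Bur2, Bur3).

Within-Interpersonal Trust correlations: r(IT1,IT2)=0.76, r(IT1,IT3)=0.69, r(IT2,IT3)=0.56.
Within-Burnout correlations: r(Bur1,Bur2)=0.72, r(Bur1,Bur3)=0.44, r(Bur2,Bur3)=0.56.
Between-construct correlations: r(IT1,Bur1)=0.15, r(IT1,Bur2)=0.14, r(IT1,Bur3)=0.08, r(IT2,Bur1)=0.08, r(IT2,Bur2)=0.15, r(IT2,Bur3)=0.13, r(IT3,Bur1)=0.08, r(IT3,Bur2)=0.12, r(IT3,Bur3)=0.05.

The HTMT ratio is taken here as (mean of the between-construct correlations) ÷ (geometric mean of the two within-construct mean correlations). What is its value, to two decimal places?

0.18

Mean heterotrait r = 0.98/9 = 0.1089.
Mean within-IT = 2.01/3 = 0.6700; mean within-Bur = 1.72/3 = 0.5733.
Geometric mean = √(0.6700 × 0.5733) = 0.6198.
HTMT = 0.1089 / 0.6198 = 0.18.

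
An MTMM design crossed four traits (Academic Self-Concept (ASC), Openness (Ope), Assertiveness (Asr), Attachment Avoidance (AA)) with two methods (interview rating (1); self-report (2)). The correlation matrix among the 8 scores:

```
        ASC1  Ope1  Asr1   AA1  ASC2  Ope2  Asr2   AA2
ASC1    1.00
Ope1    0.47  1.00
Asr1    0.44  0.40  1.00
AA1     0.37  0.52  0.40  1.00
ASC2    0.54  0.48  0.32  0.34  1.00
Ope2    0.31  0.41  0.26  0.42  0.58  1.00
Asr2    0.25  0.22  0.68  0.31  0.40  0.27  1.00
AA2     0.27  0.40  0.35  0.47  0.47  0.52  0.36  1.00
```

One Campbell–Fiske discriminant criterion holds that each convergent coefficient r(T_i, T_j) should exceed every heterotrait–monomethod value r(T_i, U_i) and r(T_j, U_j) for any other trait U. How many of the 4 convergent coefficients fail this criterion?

Convergent coefficients and their comparison sets:
ASC (methods 1·2): 0.54 vs {0.47, 0.58, 0.44, 0.40, 0.37, 0.47} → fail.
Ope (methods 1·2): 0.41 vs {0.47, 0.58, 0.40, 0.27, 0.52, 0.52} → fail.
Asr (methods 1·2): 0.68 vs {0.44, 0.40, 0.40, 0.27, 0.40, 0.36} → pass.
AA (methods 1·2): 0.47 vs {0.37, 0.47, 0.52, 0.52, 0.40, 0.36} → fail.
3 of 4 fail.

3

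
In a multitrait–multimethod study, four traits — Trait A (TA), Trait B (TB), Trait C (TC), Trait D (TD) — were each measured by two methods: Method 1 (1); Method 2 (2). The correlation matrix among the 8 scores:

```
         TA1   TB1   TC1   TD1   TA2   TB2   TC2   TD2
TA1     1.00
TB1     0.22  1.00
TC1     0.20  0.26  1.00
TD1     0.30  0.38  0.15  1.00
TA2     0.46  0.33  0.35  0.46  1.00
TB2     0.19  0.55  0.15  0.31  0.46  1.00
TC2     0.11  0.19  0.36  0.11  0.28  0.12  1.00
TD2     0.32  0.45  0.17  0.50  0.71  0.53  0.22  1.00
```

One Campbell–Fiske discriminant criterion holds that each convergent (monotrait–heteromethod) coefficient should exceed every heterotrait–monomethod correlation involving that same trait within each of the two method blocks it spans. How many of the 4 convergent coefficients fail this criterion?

2

Each convergent coefficient versus the relevant comparison correlations:
TA (methods 1·2): 0.46 vs {0.22, 0.46, 0.20, 0.28, 0.30, 0.71} → fail.
TB (methods 1·2): 0.55 vs {0.22, 0.46, 0.26, 0.12, 0.38, 0.53} → pass.
TC (methods 1·2): 0.36 vs {0.20, 0.28, 0.26, 0.12, 0.15, 0.22} → pass.
TD (methods 1·2): 0.50 vs {0.30, 0.71, 0.38, 0.53, 0.15, 0.22} → fail.
2 of 4 fail.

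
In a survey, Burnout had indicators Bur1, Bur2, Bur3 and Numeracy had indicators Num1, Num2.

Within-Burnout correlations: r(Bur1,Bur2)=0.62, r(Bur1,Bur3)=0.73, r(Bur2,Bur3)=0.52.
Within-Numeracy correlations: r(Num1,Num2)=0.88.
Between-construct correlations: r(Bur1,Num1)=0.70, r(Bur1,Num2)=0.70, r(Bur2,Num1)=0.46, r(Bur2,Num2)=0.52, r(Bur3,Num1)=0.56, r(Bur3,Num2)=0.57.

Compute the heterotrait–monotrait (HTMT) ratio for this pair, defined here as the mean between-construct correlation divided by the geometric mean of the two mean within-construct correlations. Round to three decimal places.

0.790

Mean between = 3.51/6 = 0.5850.
Mean within-Bur = 1.87/3 = 0.6233; mean within-Num = 0.88/1 = 0.8800.
Geometric mean = √(0.6233 × 0.8800) = 0.7406.
HTMT = 0.5850 / 0.7406 = 0.790.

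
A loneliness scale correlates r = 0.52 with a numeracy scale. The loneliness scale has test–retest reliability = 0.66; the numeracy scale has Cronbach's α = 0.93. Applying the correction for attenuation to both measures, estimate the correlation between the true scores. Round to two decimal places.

r_true = r_obs / √(r_xx · r_yy) = 0.52 / √(0.66 × 0.93) = 0.52 / √0.6138 = 0.52 / 0.7835 ≈ 0.66.

0.66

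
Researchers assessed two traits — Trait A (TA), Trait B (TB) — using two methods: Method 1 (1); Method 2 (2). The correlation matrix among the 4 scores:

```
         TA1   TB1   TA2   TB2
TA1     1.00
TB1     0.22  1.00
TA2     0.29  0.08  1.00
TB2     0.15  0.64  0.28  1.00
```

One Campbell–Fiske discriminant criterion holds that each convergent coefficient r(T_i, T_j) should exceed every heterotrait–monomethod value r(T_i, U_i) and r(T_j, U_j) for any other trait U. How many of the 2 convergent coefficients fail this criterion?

0

Convergent coefficients and their comparison sets:
TA (methods 1·2): 0.29 vs {0.22, 0.28} → pass.
TB (methods 1·2): 0.64 vs {0.22, 0.28} → pass.
0 of 2 fail.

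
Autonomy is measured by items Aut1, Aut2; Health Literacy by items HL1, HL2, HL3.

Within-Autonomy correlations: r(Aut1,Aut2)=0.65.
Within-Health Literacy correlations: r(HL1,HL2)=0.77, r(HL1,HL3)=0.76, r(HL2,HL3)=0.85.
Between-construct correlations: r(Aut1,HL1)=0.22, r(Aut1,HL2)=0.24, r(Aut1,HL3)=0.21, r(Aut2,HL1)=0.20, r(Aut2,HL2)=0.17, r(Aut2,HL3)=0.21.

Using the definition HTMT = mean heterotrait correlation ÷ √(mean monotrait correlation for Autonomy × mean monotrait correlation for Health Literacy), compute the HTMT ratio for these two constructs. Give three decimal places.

0.290

Mean between = 1.25/6 = 0.2083.
Mean within-Aut = 0.65/1 = 0.6500; mean within-HL = 2.38/3 = 0.7933.
Geometric mean = √(0.6500 × 0.7933) = 0.7181.
HTMT = 0.2083 / 0.7181 = 0.290.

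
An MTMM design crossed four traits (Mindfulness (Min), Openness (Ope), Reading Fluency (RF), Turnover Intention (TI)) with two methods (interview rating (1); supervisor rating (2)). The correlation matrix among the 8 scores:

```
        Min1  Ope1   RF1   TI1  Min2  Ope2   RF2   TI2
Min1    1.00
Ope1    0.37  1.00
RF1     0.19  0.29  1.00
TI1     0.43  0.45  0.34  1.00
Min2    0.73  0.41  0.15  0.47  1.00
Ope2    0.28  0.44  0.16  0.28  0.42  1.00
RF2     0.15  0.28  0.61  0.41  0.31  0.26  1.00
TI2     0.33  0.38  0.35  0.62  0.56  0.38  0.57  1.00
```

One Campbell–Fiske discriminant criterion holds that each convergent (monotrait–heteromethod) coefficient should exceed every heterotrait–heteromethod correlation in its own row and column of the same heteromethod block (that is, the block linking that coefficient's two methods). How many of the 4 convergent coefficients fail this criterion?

0

Convergent coefficients and their comparison sets:
Min (methods 1·2): 0.73 vs {0.28, 0.41, 0.15, 0.15, 0.33, 0.47} → pass.
Ope (methods 1·2): 0.44 vs {0.41, 0.28, 0.28, 0.16, 0.38, 0.28} → pass.
RF (methods 1·2): 0.61 vs {0.15, 0.15, 0.16, 0.28, 0.35, 0.41} → pass.
TI (methods 1·2): 0.62 vs {0.47, 0.33, 0.28, 0.38, 0.41, 0.35} → pass.
0 of 4 fail.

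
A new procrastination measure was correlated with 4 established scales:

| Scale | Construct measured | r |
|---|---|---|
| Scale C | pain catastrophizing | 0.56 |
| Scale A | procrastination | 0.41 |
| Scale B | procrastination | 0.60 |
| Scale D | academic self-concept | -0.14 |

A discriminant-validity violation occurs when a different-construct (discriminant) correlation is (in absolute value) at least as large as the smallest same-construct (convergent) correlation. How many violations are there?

1

Convergent (same construct = procrastination): Scale A, Scale B.
Smallest convergent = 0.41. Discriminant |r|: 0.56, 0.14; count ≥ 0.41 → 1.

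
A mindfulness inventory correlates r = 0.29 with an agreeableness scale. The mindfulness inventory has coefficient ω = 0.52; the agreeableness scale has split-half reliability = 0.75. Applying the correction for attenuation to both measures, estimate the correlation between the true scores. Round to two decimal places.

r_true = r_obs / √(r_xx · r_yy) = 0.29 / √(0.52 × 0.75) = 0.29 / √0.3900 = 0.29 / 0.6245 ≈ 0.46.

0.46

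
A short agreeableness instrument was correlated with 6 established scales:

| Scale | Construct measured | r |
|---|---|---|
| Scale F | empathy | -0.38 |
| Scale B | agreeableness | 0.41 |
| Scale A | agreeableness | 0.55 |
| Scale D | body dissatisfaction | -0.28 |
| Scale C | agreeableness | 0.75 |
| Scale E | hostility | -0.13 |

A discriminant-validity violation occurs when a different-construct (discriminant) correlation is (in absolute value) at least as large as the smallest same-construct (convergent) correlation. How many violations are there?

0

Convergent (same construct = agreeableness): Scale B, Scale A, Scale C.
Smallest convergent = 0.41. Discriminant |r|: 0.38, 0.28, 0.13; count ≥ 0.41 → 0.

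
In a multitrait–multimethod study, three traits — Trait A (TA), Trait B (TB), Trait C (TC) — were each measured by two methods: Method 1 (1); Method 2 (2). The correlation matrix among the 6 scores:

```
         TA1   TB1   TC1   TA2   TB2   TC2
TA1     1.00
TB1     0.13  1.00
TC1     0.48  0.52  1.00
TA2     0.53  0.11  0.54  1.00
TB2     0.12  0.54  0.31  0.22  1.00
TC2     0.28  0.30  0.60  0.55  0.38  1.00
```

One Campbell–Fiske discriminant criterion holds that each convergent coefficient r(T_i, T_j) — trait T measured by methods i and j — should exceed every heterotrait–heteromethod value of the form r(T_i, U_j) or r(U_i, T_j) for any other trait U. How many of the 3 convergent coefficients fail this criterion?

1

Checking each validity diagonal entry against its comparison values:
TA (methods 1·2): 0.53 vs {0.12, 0.11, 0.28, 0.54} → fail.
TB (methods 1·2): 0.54 vs {0.11, 0.12, 0.30, 0.31} → pass.
TC (methods 1·2): 0.60 vs {0.54, 0.28, 0.31, 0.30} → pass.
1 of 3 fail.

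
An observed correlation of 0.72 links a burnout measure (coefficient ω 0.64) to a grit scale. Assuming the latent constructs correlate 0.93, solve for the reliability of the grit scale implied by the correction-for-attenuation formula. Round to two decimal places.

r_true = r_obs / √(r_xx · r_yy) ⇒ 0.93 = 0.72 / √(0.64 · r_yy).
√(0.64 · r_yy) = 0.72 / 0.93 = 0.7742; 0.64 · r_yy = 0.5994; r_yy = 0.5994 / 0.64 ≈ 0.94.

0.94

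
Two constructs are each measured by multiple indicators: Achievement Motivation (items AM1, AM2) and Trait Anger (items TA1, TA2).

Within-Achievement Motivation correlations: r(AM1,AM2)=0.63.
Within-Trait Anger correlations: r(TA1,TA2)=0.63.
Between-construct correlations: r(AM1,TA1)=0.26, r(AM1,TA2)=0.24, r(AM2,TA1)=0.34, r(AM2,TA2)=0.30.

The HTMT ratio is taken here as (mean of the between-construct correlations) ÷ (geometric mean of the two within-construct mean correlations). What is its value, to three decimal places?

0.452

Mean between = 1.14/4 = 0.2850.
Mean within-AM = 0.63/1 = 0.6300; mean within-TA = 0.63/1 = 0.6300.
Geometric mean = √(0.6300 × 0.6300) = 0.6300.
HTMT = 0.2850 / 0.6300 = 0.452.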